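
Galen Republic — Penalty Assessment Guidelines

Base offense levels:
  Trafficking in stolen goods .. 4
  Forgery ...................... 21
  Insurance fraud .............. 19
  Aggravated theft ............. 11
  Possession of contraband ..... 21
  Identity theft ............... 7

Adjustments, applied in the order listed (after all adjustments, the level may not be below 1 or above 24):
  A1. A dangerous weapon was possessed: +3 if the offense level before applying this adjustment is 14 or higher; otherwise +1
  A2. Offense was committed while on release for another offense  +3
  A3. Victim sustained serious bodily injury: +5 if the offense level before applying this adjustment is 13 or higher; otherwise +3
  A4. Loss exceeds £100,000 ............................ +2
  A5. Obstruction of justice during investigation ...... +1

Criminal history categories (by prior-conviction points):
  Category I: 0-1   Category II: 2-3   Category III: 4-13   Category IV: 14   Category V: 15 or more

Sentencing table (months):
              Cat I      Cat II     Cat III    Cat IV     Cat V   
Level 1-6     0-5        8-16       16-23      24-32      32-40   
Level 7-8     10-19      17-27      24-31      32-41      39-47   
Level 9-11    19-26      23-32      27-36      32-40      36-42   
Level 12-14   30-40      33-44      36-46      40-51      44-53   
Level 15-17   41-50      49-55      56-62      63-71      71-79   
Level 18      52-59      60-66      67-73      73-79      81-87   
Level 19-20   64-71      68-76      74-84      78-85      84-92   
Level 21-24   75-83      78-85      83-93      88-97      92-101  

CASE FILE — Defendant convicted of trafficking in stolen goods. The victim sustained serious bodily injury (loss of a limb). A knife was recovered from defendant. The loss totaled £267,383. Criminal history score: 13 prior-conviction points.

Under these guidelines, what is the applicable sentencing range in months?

Base offense level for trafficking in stolen goods: 4.
A1 applies (level before this adjustment is 4 < 14, so +1): 4 + 1 = 5.
A3 applies (level before this adjustment is 5 < 13, so +3): 5 + 3 = 8.
A4 applies: 8 + 2 = 10.
Final offense level: 10.
Criminal history: 13 prior points → Category III (4-13).
Level 10 falls in the 9-11 band.
Grid: Level 9-11 × Category III = 27-36 months.

27-36 months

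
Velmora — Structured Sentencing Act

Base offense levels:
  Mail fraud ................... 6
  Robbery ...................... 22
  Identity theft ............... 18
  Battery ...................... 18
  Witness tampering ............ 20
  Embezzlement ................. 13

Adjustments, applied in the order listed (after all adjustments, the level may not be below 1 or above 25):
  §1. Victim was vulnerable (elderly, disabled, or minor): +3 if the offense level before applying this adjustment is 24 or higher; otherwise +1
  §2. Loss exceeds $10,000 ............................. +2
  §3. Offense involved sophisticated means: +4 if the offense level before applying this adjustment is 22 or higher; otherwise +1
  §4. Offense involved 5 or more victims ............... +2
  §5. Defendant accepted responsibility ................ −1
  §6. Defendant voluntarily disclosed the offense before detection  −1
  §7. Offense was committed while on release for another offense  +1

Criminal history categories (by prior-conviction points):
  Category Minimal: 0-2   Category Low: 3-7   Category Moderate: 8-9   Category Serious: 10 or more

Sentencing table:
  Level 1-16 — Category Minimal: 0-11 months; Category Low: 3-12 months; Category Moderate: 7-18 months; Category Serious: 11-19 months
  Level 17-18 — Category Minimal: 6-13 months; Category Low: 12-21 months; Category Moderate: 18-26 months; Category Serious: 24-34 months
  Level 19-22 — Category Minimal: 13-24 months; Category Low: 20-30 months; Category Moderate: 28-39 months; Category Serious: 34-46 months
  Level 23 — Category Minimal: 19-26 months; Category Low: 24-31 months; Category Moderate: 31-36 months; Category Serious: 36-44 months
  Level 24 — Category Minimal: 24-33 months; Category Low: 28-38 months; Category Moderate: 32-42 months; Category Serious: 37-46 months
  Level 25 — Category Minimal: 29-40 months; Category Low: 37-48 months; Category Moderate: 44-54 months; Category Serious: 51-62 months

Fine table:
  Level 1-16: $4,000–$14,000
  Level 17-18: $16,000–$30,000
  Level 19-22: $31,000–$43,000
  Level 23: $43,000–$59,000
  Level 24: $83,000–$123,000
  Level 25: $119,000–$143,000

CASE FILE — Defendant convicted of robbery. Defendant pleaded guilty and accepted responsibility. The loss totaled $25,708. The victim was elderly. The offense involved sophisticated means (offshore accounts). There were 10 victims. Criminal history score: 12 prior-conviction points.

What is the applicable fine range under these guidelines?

$119,000–$143,000

Base offense level for robbery: 22.
§1 applies (level before this adjustment is 22 < 24, so +1): 22 + 1 = 23.
§2 applies: 23 + 2 = 25.
§3 applies (level before this adjustment is 25 ≥ 22, so +4): 25 + 4 = 29.
§4 applies: 29 + 2 = 31.
§5 applies: 31 − 1 = 30.
§7 does not apply.
Level 30 exceeds the maximum of 25; capped at 25.
Final offense level: 25.
Level 25 falls in the 25 band.
Fine table: Level 25 → $119,000–$143,000.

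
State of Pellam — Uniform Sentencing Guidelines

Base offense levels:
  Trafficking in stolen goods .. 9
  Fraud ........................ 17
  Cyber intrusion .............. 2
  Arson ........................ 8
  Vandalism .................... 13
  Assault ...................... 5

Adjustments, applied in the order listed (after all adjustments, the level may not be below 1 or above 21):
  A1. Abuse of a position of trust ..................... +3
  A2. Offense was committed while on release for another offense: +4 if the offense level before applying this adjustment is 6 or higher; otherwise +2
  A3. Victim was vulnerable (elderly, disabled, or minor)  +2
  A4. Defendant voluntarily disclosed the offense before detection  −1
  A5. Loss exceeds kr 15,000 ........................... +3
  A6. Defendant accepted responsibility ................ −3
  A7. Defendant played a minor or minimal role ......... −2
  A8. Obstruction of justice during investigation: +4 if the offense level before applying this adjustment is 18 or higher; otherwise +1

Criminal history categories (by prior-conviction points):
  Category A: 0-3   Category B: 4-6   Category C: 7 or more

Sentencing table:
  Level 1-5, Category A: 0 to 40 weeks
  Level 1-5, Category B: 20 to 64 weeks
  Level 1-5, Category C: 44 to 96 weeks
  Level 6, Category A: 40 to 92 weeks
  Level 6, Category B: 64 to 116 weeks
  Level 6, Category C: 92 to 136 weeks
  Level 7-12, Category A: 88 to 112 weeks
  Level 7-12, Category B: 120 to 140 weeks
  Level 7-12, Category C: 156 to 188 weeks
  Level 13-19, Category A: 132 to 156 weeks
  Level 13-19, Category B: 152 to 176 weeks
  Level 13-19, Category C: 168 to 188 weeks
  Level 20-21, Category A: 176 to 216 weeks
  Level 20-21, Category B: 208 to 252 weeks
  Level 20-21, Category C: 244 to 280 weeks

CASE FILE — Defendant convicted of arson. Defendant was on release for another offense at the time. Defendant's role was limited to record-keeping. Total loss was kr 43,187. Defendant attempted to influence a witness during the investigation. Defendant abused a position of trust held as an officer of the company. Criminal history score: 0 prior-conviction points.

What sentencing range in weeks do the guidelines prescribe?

Base offense level for arson: 8.
A1 applies: 8 + 3 = 11.
A2 applies (level before this adjustment is 11 ≥ 6, so +4): 11 + 4 = 15.
A3 does not apply.
A4 does not apply.
A5 applies: 15 + 3 = 18.
A6 does not apply.
A7 applies: 18 − 2 = 16.
A8 applies (level before this adjustment is 16 < 18, so +1): 16 + 1 = 17.
Final offense level: 17.
Criminal history: 0 prior points → Category A (0-3).
Level 17 falls in the 13-19 band.
Grid: Level 13-19 × Category A = 132-156 weeks.

132-156 weeks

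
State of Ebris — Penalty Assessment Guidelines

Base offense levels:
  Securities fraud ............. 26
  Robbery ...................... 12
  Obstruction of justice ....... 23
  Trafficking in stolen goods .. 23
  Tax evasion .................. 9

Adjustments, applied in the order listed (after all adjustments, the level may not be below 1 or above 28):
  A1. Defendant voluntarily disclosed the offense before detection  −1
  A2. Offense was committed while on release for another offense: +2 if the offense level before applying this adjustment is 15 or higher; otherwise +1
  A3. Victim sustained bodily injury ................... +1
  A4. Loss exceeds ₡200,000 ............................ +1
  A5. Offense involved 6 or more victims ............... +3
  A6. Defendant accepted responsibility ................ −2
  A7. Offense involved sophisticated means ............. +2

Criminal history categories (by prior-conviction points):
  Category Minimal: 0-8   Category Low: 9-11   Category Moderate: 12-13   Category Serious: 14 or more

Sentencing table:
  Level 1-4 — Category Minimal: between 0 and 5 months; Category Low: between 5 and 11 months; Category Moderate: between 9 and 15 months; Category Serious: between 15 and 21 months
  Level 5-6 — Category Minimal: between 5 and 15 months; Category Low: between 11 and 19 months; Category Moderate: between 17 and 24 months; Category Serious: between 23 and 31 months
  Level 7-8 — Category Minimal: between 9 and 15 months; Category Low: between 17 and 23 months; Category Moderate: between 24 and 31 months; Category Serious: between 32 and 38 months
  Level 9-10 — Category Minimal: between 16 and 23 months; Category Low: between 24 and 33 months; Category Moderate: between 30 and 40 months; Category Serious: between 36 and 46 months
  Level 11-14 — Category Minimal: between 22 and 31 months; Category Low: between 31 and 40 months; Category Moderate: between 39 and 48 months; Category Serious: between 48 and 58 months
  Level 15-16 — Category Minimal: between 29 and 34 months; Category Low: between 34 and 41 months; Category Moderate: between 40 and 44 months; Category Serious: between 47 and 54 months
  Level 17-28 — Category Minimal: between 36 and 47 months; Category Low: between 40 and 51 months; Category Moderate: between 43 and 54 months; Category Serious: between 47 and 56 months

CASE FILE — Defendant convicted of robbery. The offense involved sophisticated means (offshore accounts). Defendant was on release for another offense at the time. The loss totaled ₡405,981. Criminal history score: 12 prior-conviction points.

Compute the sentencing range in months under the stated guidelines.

40-44 months

Base offense level for robbery: 12.
A1 does not apply.
A2 applies (level before this adjustment is 12 < 15, so +1): 12 + 1 = 13.
A4 applies: 13 + 1 = 14.
A5 does not apply.
A7 applies: 14 + 2 = 16.
Final offense level: 16.
Criminal history: 12 prior points → Category Moderate (12-13).
Level 16 falls in the 15-16 band.
Grid: Level 15-16 × Category Moderate = 40-44 months.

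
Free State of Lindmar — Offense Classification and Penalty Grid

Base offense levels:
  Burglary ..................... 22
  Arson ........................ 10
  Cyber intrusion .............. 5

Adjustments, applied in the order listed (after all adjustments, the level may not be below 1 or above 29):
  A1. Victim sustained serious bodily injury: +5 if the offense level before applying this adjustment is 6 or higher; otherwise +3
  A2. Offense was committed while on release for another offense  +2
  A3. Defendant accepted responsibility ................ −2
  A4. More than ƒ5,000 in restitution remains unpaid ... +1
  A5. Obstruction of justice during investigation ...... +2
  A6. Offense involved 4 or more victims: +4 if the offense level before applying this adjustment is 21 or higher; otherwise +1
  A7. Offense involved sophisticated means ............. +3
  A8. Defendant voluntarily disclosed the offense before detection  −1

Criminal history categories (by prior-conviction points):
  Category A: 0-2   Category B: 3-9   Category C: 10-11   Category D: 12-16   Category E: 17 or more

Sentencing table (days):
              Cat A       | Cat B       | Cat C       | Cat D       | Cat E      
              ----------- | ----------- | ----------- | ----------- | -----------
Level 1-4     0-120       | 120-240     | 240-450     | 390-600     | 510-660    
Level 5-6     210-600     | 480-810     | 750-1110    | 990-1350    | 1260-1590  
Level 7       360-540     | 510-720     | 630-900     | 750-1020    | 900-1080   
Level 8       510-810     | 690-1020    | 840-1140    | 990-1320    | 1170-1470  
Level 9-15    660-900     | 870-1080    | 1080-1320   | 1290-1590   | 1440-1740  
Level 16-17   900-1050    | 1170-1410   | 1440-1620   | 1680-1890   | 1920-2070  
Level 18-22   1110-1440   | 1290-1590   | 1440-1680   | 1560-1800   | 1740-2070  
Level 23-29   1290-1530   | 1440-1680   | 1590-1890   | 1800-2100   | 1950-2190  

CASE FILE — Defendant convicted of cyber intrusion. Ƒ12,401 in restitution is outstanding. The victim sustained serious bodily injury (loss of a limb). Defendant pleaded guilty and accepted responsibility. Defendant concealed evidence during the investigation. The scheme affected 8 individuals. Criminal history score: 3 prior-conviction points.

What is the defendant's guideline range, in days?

Base offense level for cyber intrusion: 5.
A1 applies (level before this adjustment is 5 < 6, so +3): 5 + 3 = 8.
A2 does not apply.
A3 applies: 8 − 2 = 6.
A4 applies: 6 + 1 = 7.
A5 applies: 7 + 2 = 9.
A6 applies (level before this adjustment is 9 < 21, so +1): 9 + 1 = 10.
A8 does not apply.
Final offense level: 10.
Criminal history: 3 prior points → Category B (3-9).
Level 10 falls in the 9-15 band.
Grid: Level 9-15 × Category B = 870-1080 days.

870-1080 days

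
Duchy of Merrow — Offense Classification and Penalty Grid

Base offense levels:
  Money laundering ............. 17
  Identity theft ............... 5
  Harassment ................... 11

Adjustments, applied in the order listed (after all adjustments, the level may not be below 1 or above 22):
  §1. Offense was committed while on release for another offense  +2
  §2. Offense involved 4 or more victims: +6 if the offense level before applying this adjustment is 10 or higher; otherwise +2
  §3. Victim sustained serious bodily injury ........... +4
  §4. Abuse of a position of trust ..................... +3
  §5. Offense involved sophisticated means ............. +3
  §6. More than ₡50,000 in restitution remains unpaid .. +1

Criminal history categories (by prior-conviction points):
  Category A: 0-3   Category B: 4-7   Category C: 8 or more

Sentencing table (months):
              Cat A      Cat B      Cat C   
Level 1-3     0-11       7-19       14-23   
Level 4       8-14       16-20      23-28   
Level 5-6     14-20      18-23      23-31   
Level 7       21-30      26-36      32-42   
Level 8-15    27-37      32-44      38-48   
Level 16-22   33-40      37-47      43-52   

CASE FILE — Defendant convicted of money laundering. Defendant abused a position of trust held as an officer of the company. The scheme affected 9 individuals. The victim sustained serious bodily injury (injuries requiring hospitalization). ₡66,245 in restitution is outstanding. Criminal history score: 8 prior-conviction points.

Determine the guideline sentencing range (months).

43-52 months

Base offense level for money laundering: 17.
§2 applies (level before this adjustment is 17 ≥ 10, so +6): 17 + 6 = 23.
§3 applies: 23 + 4 = 27.
§4 applies: 27 + 3 = 30.
§6 applies: 30 + 1 = 31.
Level 31 exceeds the maximum of 22; capped at 22.
Final offense level: 22.
Criminal history: 8 prior points → Category C (8+).
Level 22 falls in the 16-22 band.
Grid: Level 16-22 × Category C = 43-52 months.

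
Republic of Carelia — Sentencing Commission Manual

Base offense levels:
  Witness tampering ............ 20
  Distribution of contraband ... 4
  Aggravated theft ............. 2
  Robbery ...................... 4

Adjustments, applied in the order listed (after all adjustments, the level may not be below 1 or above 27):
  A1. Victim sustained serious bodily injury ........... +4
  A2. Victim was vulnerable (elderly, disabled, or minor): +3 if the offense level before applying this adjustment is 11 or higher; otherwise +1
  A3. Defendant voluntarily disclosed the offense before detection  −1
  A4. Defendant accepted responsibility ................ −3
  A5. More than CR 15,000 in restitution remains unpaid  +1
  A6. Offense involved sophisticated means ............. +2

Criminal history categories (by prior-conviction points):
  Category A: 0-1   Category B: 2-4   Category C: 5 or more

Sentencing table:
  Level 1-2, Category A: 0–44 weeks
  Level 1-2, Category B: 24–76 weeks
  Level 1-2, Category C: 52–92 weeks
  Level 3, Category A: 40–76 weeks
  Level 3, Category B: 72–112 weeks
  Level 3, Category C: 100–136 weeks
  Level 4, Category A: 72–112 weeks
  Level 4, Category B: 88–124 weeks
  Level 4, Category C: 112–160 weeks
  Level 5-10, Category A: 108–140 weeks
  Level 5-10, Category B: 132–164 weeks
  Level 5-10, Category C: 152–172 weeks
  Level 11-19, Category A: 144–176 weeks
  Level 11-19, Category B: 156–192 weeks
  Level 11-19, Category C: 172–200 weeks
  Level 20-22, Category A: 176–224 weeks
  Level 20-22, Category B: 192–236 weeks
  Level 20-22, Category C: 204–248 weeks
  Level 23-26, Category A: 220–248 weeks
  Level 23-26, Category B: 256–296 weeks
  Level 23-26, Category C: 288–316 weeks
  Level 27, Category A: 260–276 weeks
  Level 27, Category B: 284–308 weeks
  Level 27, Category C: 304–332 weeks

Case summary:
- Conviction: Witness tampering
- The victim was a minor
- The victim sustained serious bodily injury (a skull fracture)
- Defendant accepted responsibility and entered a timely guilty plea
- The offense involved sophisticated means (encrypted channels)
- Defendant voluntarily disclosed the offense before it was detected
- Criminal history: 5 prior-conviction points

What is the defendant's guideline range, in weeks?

288-316 weeks

Base offense level for witness tampering: 20.
A1 applies: 20 + 4 = 24.
A2 applies (level before this adjustment is 24 ≥ 11, so +3): 24 + 3 = 27.
A3 applies: 27 − 1 = 26.
A4 applies: 26 − 3 = 23.
A6 applies: 23 + 2 = 25.
Final offense level: 25.
Criminal history: 5 prior points → Category C (5+).
Level 25 falls in the 23-26 band.
Grid: Level 23-26 × Category C = 288-316 weeks.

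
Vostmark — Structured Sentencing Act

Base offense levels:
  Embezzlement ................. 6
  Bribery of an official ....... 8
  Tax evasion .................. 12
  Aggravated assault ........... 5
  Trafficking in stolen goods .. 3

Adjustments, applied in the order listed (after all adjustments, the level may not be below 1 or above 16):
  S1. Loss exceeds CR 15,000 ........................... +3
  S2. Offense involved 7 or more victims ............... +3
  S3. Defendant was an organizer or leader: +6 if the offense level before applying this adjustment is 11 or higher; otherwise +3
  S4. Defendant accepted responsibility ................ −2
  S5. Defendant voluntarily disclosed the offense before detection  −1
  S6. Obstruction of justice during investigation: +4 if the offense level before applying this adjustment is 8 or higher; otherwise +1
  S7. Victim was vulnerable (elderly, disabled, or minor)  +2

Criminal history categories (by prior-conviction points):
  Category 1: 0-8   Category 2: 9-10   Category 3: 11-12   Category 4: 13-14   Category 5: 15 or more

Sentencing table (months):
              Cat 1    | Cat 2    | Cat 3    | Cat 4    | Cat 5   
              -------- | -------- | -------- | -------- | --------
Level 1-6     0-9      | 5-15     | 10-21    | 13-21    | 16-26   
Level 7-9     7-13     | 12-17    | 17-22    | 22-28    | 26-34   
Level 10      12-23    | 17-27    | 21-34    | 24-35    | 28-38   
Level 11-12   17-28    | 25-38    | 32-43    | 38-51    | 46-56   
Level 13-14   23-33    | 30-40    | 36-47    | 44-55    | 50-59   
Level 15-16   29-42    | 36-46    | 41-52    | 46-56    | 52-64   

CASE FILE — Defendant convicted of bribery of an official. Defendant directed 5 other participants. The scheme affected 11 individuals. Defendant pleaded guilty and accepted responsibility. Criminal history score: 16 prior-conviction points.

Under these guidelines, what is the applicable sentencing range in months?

Base offense level for bribery of an official: 8.
S1 does not apply.
S2 applies: 8 + 3 = 11.
S3 applies (level before this adjustment is 11 ≥ 11, so +6): 11 + 6 = 17.
S4 applies: 17 − 2 = 15.
S5 does not apply.
Final offense level: 15.
Criminal history: 16 prior points → Category 5 (15+).
Level 15 falls in the 15-16 band.
Grid: Level 15-16 × Category 5 = 52-64 months.

52-64 months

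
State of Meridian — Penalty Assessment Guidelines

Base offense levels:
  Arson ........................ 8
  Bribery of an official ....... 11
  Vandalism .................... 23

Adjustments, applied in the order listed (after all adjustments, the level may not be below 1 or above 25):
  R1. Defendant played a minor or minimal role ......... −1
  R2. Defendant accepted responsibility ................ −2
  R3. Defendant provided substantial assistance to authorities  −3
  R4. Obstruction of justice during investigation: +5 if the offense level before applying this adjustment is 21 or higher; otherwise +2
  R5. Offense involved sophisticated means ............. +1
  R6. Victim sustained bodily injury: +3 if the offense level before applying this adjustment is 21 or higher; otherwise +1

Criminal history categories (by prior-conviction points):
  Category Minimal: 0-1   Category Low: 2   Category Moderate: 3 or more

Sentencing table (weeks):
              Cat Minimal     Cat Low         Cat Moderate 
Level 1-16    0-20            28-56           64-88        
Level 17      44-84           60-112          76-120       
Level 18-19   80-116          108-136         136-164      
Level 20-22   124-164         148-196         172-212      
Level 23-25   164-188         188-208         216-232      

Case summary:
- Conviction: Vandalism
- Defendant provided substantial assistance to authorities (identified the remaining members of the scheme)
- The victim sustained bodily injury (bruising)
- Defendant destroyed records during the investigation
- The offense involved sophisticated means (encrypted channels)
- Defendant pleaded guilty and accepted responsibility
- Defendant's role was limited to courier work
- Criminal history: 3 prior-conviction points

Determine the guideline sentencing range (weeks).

172-212 weeks

Base offense level for vandalism: 23.
R1 applies: 23 − 1 = 22.
R2 applies: 22 − 2 = 20.
R3 applies: 20 − 3 = 17.
R4 applies (level before this adjustment is 17 < 21, so +2): 17 + 2 = 19.
R5 applies: 19 + 1 = 20.
R6 applies (level before this adjustment is 20 < 21, so +1): 20 + 1 = 21.
Final offense level: 21.
Criminal history: 3 prior points → Category Moderate (3+).
Level 21 falls in the 20-22 band.
Grid: Level 20-22 × Category Moderate = 172-212 weeks.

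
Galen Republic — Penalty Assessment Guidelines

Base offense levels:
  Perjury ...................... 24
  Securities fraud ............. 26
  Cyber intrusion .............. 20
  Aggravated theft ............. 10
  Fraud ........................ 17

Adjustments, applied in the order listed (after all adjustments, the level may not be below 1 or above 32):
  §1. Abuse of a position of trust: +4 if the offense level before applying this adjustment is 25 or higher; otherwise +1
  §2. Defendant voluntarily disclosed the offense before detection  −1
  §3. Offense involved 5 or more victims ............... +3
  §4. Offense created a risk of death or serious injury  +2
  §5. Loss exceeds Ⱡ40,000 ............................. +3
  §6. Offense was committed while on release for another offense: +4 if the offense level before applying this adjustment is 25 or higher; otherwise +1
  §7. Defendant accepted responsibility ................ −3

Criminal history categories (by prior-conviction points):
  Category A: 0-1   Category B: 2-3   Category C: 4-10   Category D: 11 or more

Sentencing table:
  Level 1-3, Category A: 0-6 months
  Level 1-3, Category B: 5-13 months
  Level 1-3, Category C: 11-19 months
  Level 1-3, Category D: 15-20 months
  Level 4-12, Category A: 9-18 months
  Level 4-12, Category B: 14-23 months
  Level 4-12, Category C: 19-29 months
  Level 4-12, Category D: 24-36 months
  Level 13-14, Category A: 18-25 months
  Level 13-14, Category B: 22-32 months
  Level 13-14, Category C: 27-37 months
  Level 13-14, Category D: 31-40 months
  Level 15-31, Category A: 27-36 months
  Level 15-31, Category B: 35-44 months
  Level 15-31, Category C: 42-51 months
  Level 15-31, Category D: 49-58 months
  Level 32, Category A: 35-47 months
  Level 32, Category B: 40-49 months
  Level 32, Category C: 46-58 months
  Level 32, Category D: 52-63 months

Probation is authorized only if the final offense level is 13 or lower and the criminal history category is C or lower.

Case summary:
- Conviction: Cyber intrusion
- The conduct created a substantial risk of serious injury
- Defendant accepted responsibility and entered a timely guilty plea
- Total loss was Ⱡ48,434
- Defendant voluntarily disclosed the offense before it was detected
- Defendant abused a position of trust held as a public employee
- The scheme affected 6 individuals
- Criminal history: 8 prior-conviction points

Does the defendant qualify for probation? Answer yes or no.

No

Base offense level for cyber intrusion: 20.
§1 applies (level before this adjustment is 20 < 25, so +1): 20 + 1 = 21.
§2 applies: 21 − 1 = 20.
§3 applies: 20 + 3 = 23.
§4 applies: 23 + 2 = 25.
§5 applies: 25 + 3 = 28.
§7 applies: 28 − 3 = 25.
Final offense level: 25.
Criminal history: 8 prior points → Category C (4-10).
Level 25 falls in the 15-31 band.
Grid: Level 15-31 × Category C = 42-51 months.
Probation check: level 25 > 13 and category C ≤ C → not eligible.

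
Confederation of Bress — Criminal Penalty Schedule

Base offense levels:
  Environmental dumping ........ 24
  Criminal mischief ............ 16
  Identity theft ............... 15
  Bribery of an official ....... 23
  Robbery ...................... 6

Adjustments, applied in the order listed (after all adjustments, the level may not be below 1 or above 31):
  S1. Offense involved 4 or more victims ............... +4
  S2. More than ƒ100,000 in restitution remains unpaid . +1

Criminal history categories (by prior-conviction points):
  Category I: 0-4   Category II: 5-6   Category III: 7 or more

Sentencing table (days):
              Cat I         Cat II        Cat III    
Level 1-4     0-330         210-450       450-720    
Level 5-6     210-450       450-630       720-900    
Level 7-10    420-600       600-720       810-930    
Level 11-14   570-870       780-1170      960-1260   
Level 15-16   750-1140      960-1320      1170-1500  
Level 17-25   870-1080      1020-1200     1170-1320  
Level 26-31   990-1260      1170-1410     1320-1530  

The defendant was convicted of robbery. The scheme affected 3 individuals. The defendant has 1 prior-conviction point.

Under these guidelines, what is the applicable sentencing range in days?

Base offense level for robbery: 6.
Final offense level: 6.
Criminal history: 1 prior point → Category I (0-4).
Level 6 falls in the 5-6 band.
Grid: Level 5-6 × Category I = 210-450 days.

210-450 days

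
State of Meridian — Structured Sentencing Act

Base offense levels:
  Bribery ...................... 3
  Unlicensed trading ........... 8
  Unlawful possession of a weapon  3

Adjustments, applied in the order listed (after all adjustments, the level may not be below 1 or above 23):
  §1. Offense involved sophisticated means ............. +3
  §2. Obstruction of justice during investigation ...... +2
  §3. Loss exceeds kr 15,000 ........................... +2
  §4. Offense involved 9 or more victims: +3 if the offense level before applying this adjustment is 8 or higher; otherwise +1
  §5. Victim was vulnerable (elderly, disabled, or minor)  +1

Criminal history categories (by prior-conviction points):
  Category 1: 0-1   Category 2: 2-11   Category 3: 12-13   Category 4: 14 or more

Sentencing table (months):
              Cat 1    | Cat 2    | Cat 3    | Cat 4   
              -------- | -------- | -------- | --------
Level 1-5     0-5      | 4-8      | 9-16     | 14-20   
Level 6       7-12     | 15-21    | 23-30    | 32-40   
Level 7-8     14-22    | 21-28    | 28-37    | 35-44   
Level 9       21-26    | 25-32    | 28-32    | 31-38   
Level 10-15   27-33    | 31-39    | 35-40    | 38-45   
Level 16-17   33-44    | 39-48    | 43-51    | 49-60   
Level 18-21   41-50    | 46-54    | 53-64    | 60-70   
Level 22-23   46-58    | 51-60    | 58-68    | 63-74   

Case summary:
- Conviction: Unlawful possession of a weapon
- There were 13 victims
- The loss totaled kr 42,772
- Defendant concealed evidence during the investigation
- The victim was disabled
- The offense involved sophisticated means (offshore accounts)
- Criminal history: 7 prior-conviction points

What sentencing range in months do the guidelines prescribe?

Base offense level for unlawful possession of a weapon: 3.
§1 applies: 3 + 3 = 6.
§2 applies: 6 + 2 = 8.
§3 applies: 8 + 2 = 10.
§4 applies (level before this adjustment is 10 ≥ 8, so +3): 10 + 3 = 13.
§5 applies: 13 + 1 = 14.
Final offense level: 14.
Criminal history: 7 prior points → Category 2 (2-11).
Level 14 falls in the 10-15 band.
Grid: Level 10-15 × Category 2 = 31-39 months.

31-39 months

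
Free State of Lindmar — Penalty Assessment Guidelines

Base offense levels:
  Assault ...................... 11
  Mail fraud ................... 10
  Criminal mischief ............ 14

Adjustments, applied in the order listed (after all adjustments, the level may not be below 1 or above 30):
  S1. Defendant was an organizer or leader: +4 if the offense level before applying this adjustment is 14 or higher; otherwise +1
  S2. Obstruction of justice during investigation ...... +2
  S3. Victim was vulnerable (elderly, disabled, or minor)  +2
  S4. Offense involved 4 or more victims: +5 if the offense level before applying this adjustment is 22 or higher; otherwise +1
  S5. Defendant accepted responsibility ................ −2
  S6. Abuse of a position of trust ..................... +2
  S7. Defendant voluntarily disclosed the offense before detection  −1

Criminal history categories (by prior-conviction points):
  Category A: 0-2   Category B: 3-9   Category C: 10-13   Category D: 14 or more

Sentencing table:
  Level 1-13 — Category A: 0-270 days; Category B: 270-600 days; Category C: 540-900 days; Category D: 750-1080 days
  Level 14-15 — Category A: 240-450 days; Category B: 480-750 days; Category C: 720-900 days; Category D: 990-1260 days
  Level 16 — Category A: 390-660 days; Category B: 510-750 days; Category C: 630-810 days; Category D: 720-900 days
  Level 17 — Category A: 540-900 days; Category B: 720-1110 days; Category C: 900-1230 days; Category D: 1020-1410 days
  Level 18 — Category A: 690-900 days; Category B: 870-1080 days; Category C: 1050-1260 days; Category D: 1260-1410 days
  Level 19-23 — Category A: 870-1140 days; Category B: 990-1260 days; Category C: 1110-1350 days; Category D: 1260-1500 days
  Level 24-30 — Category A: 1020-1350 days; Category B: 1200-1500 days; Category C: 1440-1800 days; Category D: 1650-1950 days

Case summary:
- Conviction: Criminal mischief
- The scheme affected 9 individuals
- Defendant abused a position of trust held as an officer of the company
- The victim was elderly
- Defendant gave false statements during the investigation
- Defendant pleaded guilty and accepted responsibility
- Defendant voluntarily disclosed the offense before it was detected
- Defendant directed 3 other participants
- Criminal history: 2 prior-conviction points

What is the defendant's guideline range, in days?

Base offense level for criminal mischief: 14.
S1 applies (level before this adjustment is 14 ≥ 14, so +4): 14 + 4 = 18.
S2 applies: 18 + 2 = 20.
S3 applies: 20 + 2 = 22.
S4 applies (level before this adjustment is 22 ≥ 22, so +5): 22 + 5 = 27.
S5 applies: 27 − 2 = 25.
S6 applies: 25 + 2 = 27.
S7 applies: 27 − 1 = 26.
Final offense level: 26.
Criminal history: 2 prior points → Category A (0-2).
Level 26 falls in the 24-30 band.
Grid: Level 24-30 × Category A = 1020-1350 days.

1020-1350 days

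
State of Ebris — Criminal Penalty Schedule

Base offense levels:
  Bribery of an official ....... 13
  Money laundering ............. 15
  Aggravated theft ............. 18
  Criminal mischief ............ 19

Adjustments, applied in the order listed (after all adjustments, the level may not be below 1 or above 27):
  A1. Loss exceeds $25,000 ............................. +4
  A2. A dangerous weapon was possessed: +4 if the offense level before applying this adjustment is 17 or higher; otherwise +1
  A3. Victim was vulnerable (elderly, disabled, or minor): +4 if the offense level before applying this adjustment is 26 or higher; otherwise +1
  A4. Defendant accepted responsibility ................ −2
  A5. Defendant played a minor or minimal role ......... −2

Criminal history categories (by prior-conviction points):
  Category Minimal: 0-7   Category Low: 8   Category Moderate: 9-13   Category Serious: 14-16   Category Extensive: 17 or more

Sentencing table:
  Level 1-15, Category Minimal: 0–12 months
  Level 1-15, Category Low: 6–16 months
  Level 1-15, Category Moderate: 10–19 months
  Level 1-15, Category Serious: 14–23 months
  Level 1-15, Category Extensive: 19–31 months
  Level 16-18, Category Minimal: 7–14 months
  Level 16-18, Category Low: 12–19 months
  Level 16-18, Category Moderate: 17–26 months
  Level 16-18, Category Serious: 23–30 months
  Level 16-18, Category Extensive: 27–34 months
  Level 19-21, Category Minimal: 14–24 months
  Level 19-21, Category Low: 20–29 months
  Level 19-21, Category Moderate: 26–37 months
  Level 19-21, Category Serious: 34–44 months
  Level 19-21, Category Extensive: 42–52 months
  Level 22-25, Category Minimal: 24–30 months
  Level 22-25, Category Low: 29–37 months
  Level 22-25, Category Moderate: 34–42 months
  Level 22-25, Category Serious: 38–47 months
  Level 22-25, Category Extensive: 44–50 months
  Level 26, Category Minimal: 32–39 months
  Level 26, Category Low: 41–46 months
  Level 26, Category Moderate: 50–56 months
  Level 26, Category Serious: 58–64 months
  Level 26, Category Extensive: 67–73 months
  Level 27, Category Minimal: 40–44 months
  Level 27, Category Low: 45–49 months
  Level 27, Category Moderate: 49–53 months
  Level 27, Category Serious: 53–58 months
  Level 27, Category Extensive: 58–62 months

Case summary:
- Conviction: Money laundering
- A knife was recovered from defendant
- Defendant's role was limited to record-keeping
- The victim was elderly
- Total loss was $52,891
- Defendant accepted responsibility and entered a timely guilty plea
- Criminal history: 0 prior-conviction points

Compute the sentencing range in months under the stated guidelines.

14-24 months

Base offense level for money laundering: 15.
A1 applies: 15 + 4 = 19.
A2 applies (level before this adjustment is 19 ≥ 17, so +4): 19 + 4 = 23.
A3 applies (level before this adjustment is 23 < 26, so +1): 23 + 1 = 24.
A4 applies: 24 − 2 = 22.
A5 applies: 22 − 2 = 20.
Final offense level: 20.
Criminal history: 0 prior points → Category Minimal (0-7).
Level 20 falls in the 19-21 band.
Grid: Level 19-21 × Category Minimal = 14-24 months.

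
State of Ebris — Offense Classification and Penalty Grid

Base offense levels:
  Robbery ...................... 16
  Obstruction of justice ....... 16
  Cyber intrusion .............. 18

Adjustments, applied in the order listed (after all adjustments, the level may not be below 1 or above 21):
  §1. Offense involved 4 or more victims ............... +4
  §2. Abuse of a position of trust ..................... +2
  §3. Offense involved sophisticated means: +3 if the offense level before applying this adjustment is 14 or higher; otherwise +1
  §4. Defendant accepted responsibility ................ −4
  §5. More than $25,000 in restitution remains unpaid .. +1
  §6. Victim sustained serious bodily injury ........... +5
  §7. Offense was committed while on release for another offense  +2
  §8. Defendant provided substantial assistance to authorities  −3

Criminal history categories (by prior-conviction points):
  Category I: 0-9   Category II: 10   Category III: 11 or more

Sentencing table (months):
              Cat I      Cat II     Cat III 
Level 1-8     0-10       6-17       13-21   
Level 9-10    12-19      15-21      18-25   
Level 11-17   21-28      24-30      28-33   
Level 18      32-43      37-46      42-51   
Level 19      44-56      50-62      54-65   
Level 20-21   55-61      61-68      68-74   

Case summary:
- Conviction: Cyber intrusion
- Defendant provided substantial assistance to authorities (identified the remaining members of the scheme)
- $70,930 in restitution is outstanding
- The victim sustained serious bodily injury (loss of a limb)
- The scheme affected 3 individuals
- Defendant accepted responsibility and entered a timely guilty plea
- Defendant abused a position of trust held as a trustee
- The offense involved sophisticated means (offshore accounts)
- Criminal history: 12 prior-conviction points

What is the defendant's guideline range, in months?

Base offense level for cyber intrusion: 18.
§1 does not apply.
§2 applies: 18 + 2 = 20.
§3 applies (level before this adjustment is 20 ≥ 14, so +3): 20 + 3 = 23.
§4 applies: 23 − 4 = 19.
§5 applies: 19 + 1 = 20.
§6 applies: 20 + 5 = 25.
§8 applies: 25 − 3 = 22.
Level 22 exceeds the maximum of 21; capped at 21.
Final offense level: 21.
Criminal history: 12 prior points → Category III (11+).
Level 21 falls in the 20-21 band.
Grid: Level 20-21 × Category III = 68-74 months.

68-74 months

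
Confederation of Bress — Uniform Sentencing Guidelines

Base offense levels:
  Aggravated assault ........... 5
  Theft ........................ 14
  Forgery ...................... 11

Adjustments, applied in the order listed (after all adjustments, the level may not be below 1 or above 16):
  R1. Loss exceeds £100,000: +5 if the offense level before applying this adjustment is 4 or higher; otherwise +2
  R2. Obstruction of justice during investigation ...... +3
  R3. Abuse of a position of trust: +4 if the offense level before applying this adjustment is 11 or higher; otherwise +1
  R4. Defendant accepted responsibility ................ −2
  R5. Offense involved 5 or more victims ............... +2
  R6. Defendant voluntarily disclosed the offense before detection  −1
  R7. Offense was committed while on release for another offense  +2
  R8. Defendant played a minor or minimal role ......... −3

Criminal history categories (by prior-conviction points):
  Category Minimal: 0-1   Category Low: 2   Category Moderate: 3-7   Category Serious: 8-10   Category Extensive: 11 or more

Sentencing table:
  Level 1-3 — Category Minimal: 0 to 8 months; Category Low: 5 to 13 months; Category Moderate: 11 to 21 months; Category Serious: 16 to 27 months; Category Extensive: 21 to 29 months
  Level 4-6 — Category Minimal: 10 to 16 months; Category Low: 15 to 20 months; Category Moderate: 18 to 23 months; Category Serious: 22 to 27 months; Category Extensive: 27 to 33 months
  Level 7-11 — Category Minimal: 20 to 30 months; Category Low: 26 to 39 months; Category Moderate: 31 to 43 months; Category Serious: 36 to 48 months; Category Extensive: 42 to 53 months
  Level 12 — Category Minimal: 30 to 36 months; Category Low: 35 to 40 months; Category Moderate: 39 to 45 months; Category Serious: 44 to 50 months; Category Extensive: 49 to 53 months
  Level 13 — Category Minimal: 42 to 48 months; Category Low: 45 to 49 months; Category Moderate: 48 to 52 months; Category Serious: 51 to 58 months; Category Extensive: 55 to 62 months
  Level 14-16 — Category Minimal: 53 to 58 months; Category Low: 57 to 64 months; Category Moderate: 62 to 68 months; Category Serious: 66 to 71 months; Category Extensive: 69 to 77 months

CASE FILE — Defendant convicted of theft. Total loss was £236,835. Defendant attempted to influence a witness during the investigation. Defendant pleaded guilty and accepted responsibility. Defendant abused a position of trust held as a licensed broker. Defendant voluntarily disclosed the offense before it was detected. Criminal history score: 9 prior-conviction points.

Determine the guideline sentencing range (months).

66-71 months

Base offense level for theft: 14.
R1 applies (level before this adjustment is 14 ≥ 4, so +5): 14 + 5 = 19.
R2 applies: 19 + 3 = 22.
R3 applies (level before this adjustment is 22 ≥ 11, so +4): 22 + 4 = 26.
R4 applies: 26 − 2 = 24.
R6 applies: 24 − 1 = 23.
R7 does not apply.
Level 23 exceeds the maximum of 16; capped at 16.
Final offense level: 16.
Criminal history: 9 prior points → Category Serious (8-10).
Level 16 falls in the 14-16 band.
Grid: Level 14-16 × Category Serious = 66-71 months.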